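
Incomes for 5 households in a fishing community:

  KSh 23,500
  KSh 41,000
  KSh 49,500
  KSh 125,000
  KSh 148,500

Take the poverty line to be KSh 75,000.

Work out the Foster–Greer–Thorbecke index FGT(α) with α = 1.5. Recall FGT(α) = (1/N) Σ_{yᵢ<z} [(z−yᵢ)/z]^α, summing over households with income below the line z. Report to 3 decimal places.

0.214

Incomes under z: KSh 23,500, KSh 41,000, KSh 49,500 (q = 3 of N = 5).
Shortfall ratios: (75000−23500)/75000 = 0.6867; (75000−41000)/75000 = 0.4533; (75000−49500)/75000 = 0.3400.
Raised to α = 1.5: 0.56901; 0.30523; 0.19825.
Sum = 1.072491; FGT(1.5) = 1.072491 / 5 = 0.214.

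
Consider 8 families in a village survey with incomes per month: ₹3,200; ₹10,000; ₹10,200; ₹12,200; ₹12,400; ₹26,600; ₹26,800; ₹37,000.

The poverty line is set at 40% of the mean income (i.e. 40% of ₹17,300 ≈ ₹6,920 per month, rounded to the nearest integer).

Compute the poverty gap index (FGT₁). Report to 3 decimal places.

Below the line: ₹3,200 (q = 1 of N = 8).
Shortfall ratios: (6920−3200)/6920 = 0.5376.
Σ = 0.537572. Dividing by the full population N = 8 gives P₁ = 0.067.

0.067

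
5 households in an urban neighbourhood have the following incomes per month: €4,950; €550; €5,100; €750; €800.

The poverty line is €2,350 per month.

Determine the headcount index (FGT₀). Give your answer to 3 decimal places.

0.600

3 of the 5 households have income below €2,350.
H = 3/5 = 0.600.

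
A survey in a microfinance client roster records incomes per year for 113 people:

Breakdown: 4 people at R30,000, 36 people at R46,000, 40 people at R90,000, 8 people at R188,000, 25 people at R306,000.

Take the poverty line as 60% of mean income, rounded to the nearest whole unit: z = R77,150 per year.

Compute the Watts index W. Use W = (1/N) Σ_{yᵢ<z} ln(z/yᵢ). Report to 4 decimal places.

Below z: 4×R30,000, 36×R46,000 (q = 40 of N = 113).
ln(z/y) terms: ln(77150/30000) = 0.9446 (×4); ln(77150/46000) = 0.5171 (×36).
W = 22.394183 / 113 = 0.1982.

0.1982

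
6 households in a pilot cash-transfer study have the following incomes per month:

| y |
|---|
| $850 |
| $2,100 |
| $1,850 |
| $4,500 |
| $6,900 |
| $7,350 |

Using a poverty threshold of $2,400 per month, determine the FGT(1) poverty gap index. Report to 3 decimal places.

Below the line: $850, $1,850, $2,100 (q = 3 of N = 6).
Normalized shortfalls: (2400−850)/2400 = 0.6458; (2400−1850)/2400 = 0.2292; (2400−2100)/2400 = 0.1250.
Sum of shortfalls = 1.000000; P₁ averages over all N: 1.000000 / 6 = 0.167.

0.167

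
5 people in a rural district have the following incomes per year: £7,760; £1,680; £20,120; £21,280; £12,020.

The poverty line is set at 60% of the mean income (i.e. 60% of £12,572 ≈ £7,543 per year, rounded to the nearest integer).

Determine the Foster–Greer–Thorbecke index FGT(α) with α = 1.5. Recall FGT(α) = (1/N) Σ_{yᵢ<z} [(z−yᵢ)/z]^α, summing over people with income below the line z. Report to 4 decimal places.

Below z: £1,680 (q = 1 of N = 5).
Gap ratios (z−y)/z: (7543−1680)/7543 = 0.7773.
Raised to α = 1.5: 0.68527.
Sum = 0.685273; FGT(1.5) = 0.685273 / 5 = 0.1371.

0.1371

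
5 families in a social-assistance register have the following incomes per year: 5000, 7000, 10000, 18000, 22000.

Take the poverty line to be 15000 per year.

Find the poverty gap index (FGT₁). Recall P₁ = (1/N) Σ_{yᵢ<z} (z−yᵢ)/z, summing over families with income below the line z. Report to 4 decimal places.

0.3067

Below z: 5000, 7000, 10000 (q = 3 of N = 5).
Gap ratios (z−y)/z: (15000−5000)/15000 = 0.6667; (15000−7000)/15000 = 0.5333; (15000−10000)/15000 = 0.3333.
Sum of shortfalls = 1.533333; P₁ averages over all N: 1.533333 / 5 = 0.3067.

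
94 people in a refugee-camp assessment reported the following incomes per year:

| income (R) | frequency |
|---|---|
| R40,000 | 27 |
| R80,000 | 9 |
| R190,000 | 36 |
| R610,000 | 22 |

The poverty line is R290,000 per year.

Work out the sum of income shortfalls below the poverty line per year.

R12,240,000

Poor units: 27×R40,000, 9×R80,000, 36×R190,000 (q = 72 of N = 94).
Individual gaps: 27×(290000−40000) = 6750000; 9×(290000−80000) = 1890000; 36×(290000−190000) = 3600000.
Aggregate gap = R12,240,000.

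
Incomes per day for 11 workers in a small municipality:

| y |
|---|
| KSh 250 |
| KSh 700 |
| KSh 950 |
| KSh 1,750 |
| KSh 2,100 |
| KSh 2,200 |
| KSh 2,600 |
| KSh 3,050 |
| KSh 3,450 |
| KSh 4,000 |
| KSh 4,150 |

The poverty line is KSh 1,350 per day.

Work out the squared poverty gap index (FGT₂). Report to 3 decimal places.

0.089

Incomes under z: KSh 250, KSh 700, KSh 950 (q = 3 of N = 11).
Normalized shortfalls: (1350−250)/1350 = 0.8148; (1350−700)/1350 = 0.4815; (1350−950)/1350 = 0.2963.
Squared: 0.6639; 0.2318; 0.0878.
Sum = 0.983539; P₂ = 0.983539 / 11 = 0.089.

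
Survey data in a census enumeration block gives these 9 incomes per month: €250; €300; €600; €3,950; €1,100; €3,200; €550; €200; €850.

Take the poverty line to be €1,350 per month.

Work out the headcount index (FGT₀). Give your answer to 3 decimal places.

7 of the 9 individuals have income below €1,350.
H = 7/9 = 0.778.

0.778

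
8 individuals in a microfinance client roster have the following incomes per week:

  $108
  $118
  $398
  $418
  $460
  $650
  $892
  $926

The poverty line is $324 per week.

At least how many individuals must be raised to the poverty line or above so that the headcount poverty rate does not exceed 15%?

1

Currently q = 2 of N = 8 are below the line (H = 0.250).
A headcount ratio of at most 15% allows at most ⌊0.15 × 8⌋ = 1 poor individuals.
So at least 2 − 1 = 1 must be lifted.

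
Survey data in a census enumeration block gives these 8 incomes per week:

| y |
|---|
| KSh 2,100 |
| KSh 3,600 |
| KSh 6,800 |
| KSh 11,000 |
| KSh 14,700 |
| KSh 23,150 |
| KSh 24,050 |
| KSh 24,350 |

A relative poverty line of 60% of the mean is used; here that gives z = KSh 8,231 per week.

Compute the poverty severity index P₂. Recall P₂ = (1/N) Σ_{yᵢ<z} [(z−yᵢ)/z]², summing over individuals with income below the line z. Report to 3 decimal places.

Below z: KSh 2,100, KSh 3,600, KSh 6,800 (q = 3 of N = 8).
Shortfall ratios: (8231−2100)/8231 = 0.7449; (8231−3600)/8231 = 0.5626; (8231−6800)/8231 = 0.1739.
Squared: 0.5548; 0.3166; 0.0302.
Sum = 0.901604; P₂ = 0.901604 / 8 = 0.113.

0.113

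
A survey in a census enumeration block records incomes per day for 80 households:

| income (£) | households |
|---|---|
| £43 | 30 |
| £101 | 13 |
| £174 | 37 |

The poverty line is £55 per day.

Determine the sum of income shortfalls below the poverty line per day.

Below the line: 30×£43 (q = 30 of N = 80).
Individual gaps: 30×(55−43) = 360.
Aggregate gap = £360.

£360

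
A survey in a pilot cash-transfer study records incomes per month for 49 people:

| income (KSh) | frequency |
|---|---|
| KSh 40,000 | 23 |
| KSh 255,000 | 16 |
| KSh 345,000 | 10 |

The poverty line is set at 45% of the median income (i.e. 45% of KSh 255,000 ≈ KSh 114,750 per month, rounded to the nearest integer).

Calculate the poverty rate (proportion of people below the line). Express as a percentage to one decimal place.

23 of the 49 people have income below KSh 114,750.
H = 23/49 = 46.9%.

46.9%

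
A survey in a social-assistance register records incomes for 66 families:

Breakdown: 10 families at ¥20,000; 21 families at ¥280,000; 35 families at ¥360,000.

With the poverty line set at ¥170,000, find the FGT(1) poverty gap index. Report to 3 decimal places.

Poor units: 10×¥20,000 (q = 10 of N = 66).
Normalized shortfalls: (170000−20000)/170000 = 0.8824 (×10).
Σ = 8.823529. Dividing by the full population N = 66 gives P₁ = 0.134.

0.134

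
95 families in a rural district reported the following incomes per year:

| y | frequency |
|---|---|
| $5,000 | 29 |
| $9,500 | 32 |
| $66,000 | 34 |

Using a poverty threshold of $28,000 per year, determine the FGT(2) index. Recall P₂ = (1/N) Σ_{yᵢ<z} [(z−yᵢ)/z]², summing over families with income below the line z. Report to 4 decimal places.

0.3530

Below the line: 29×$5,000, 32×$9,500 (q = 61 of N = 95).
Relative gaps: (28000−5000)/28000 = 0.8214 (×29); (28000−9500)/28000 = 0.6607 (×32).
Squared: 0.6747 (×29); 0.4365 (×32).
Sum = 33.536990; P₂ = 33.536990 / 95 = 0.3530.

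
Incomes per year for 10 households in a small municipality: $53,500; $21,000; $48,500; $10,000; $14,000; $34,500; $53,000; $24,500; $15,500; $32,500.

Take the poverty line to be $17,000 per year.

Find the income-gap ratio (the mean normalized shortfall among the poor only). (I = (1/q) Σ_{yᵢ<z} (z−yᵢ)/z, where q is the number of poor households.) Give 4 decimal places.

0.2255

Incomes under z: $10,000, $14,000, $15,500 (q = 3 of N = 10).
Shortfall ratios (z−y)/z: 0.4118, 0.1765, 0.0882; sum = 0.676471.
The income-gap ratio divides by q (the poor only): 0.676471 / 3 = 0.2255.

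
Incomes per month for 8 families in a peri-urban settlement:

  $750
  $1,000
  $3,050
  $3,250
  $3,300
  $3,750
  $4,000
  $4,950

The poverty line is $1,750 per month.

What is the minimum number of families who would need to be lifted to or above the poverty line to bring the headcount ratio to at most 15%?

2 of the 8 families are poor, so H = 2/8 = 0.250.
A headcount ratio of at most 15% allows at most ⌊0.15 × 8⌋ = 1 poor families.
So at least 2 − 1 = 1 must be lifted.

1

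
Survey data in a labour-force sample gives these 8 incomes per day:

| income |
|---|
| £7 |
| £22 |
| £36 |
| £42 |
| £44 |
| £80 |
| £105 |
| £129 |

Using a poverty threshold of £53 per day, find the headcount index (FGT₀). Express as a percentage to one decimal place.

5 of the 8 people have income below £53.
H = 5/8 = 62.5%.

62.5%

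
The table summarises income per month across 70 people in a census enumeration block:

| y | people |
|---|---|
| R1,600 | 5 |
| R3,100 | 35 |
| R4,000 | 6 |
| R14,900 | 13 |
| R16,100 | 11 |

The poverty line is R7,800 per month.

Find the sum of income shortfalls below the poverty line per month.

Below the line: 5×R1,600, 35×R3,100, 6×R4,000 (q = 46 of N = 70).
Individual gaps: 5×(7800−1600) = 31000; 35×(7800−3100) = 164500; 6×(7800−4000) = 22800.
Aggregate gap = R218,300.

R218,300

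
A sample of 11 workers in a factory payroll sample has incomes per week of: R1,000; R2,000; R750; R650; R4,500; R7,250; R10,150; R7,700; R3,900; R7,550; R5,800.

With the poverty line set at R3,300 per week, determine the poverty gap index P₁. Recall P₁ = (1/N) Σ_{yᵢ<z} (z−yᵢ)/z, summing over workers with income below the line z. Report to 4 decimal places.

Incomes under z: R650, R750, R1,000, R2,000 (q = 4 of N = 11).
Normalized shortfalls: (3300−650)/3300 = 0.8030; (3300−750)/3300 = 0.7727; (3300−1000)/3300 = 0.6970; (3300−2000)/3300 = 0.3939.
Σ = 2.666667. Dividing by the full population N = 11 gives P₁ = 0.2424.

0.2424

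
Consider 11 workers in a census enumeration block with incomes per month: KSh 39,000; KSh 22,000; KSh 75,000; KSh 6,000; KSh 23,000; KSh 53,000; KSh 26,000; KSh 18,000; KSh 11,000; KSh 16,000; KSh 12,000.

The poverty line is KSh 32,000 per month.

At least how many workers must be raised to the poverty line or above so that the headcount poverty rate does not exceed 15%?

7

Currently q = 8 of N = 11 are below the line (H = 0.727).
A headcount ratio of at most 15% allows at most ⌊0.15 × 11⌋ = 1 poor workers.
So at least 8 − 1 = 7 must be lifted.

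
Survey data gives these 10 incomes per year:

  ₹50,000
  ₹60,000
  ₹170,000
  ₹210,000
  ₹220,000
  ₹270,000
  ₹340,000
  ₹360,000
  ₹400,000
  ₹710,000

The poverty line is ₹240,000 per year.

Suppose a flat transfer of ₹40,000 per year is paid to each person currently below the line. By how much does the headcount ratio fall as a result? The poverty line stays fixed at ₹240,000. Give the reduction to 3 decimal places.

0.200

Before: below the line — ₹50,000, ₹60,000, ₹170,000, ₹210,000, ₹220,000; headcount ratio = 0.50000.
After the ₹40,000 transfer: below the line — ₹90,000, ₹100,000, ₹210,000; headcount ratio = 0.30000.
Reduction = 0.50000 − 0.30000 = 0.200.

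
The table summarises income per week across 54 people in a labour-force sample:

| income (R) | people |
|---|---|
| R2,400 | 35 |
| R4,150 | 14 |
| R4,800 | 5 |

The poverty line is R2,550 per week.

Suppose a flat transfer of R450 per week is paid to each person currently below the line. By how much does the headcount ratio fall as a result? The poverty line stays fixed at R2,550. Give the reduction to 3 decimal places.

Before: below the line — 35×R2,400; headcount ratio = 0.64815.
After the R450 transfer: below the line — none; headcount ratio = 0.00000.
Reduction = 0.64815 − 0.00000 = 0.648.

0.648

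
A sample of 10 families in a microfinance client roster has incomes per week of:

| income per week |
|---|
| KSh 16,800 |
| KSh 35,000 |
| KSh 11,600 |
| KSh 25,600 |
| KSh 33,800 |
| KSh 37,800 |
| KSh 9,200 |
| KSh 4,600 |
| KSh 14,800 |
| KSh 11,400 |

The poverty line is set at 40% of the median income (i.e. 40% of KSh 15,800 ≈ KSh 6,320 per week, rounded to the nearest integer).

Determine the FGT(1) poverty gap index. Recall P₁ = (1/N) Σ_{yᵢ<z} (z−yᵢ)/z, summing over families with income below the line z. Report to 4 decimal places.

0.0272

Poor units: KSh 4,600 (q = 1 of N = 10).
Relative gaps: (6320−4600)/6320 = 0.2722.
Sum of shortfalls = 0.272152; P₁ averages over all N: 0.272152 / 10 = 0.0272.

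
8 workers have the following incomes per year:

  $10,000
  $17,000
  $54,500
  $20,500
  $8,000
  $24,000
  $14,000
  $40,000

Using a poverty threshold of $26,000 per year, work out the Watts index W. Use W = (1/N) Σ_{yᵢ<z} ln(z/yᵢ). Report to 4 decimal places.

Below the line: $8,000, $10,000, $14,000, $17,000, $20,500, $24,000 (q = 6 of N = 8).
Log gaps: ln(26000/8000) = 1.1787; ln(26000/10000) = 0.9555; ln(26000/14000) = 0.6190; ln(26000/17000) = 0.4249; ln(26000/20500) = 0.2377; ln(26000/24000) = 0.0800.
W = 3.495803 / 8 = 0.4370.

0.4370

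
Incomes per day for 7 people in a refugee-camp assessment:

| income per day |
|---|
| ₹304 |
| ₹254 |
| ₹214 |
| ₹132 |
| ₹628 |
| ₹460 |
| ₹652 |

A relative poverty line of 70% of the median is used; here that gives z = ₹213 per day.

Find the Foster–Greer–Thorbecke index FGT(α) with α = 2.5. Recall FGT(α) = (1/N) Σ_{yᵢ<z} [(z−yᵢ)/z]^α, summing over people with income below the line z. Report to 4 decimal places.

0.0127

Incomes under z: ₹132 (q = 1 of N = 7).
Shortfall ratios: (213−132)/213 = 0.3803.
Raised to α = 2.5: 0.08918.
Sum = 0.089179; FGT(2.5) = 0.089179 / 7 = 0.0127.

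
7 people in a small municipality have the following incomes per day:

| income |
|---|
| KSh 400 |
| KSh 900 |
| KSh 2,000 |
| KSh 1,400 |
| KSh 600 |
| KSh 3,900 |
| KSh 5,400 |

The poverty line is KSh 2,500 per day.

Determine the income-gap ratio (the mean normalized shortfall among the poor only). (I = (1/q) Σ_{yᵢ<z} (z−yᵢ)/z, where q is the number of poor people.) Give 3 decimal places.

0.576

Poor units: KSh 400, KSh 600, KSh 900, KSh 1,400, KSh 2,000 (q = 5 of N = 7).
Shortfall ratios (z−y)/z: 0.8400, 0.7600, 0.6400, 0.4400, 0.2000; sum = 2.880000.
I averages over the q = 5 poor units only: 2.880000 / 5 = 0.576.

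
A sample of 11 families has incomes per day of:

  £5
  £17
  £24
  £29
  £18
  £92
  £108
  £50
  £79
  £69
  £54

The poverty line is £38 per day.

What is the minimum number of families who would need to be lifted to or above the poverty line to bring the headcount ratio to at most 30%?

5 of the 11 families are poor, so H = 5/11 = 0.455.
A headcount ratio of at most 30% allows at most ⌊0.30 × 11⌋ = 3 poor families.
So at least 5 − 3 = 2 must be lifted.

2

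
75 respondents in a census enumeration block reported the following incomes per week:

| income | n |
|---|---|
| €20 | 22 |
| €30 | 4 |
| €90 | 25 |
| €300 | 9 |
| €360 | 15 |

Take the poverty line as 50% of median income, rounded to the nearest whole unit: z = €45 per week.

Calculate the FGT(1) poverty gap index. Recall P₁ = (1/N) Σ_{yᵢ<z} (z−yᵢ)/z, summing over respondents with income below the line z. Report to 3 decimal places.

0.181

Below the line: 22×€20, 4×€30 (q = 26 of N = 75).
Gap ratios (z−y)/z: (45−20)/45 = 0.5556 (×22); (45−30)/45 = 0.3333 (×4).
Σ = 13.555556. Dividing by the full population N = 75 gives P₁ = 0.181.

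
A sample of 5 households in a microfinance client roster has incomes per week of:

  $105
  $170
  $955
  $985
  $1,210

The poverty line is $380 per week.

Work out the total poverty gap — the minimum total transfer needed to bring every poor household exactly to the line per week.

$485

Poor units: $105, $170 (q = 2 of N = 5).
Individual gaps: 380−105 = 275; 380−170 = 210.
Aggregate gap = $485.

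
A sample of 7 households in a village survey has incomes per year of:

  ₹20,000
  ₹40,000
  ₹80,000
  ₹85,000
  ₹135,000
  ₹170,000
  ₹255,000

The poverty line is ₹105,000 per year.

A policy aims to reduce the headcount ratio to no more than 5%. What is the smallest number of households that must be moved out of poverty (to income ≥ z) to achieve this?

4 of the 7 households are poor, so H = 4/7 = 0.571.
A headcount ratio of at most 5% allows at most ⌊0.05 × 7⌋ = 0 poor households.
So at least 4 − 0 = 4 must be lifted.

4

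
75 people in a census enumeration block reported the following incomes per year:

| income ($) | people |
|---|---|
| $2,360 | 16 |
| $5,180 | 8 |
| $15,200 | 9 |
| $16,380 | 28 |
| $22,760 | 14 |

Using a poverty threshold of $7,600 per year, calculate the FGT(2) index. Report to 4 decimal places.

Poor units: 16×$2,360, 8×$5,180 (q = 24 of N = 75).
Relative gaps: (7600−2360)/7600 = 0.6895 (×16); (7600−5180)/7600 = 0.3184 (×8).
Squared: 0.4754 (×16); 0.1014 (×8).
Sum = 8.417119; P₂ = 8.417119 / 75 = 0.1122.

0.1122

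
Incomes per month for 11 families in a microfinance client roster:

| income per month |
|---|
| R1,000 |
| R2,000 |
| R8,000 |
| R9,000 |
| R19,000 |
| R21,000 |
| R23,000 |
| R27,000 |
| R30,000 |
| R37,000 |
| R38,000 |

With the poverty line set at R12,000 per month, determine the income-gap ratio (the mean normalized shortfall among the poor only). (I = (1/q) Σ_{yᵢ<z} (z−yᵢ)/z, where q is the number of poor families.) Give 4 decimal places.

Below the line: R1,000, R2,000, R8,000, R9,000 (q = 4 of N = 11).
Relative gaps: 0.9167, 0.8333, 0.3333, 0.2500; sum = 2.333333.
I averages over the q = 4 poor units only: 2.333333 / 4 = 0.5833.

0.5833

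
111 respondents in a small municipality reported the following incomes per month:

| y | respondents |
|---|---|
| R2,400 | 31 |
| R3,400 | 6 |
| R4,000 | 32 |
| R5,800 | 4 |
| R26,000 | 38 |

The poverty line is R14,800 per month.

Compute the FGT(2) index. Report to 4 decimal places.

Incomes under z: 31×R2,400, 6×R3,400, 32×R4,000, 4×R5,800 (q = 73 of N = 111).
Gap ratios (z−y)/z: (14800−2400)/14800 = 0.8378 (×31); (14800−3400)/14800 = 0.7703 (×6); (14800−4000)/14800 = 0.7297 (×32); (14800−5800)/14800 = 0.6081 (×4).
Squared: 0.7020 (×31); 0.5933 (×6); 0.5325 (×32); 0.3698 (×4).
Sum = 43.840394; P₂ = 43.840394 / 111 = 0.3950.

0.3950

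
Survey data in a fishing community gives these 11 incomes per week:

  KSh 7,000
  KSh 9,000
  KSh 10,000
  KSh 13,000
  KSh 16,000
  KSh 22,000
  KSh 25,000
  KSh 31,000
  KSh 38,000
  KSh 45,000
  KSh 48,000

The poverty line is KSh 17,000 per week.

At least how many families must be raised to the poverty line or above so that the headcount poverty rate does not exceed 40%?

Currently q = 5 of N = 11 are below the line (H = 0.455).
A headcount ratio of at most 40% allows at most ⌊0.40 × 11⌋ = 4 poor families.
So at least 5 − 4 = 1 must be lifted.

1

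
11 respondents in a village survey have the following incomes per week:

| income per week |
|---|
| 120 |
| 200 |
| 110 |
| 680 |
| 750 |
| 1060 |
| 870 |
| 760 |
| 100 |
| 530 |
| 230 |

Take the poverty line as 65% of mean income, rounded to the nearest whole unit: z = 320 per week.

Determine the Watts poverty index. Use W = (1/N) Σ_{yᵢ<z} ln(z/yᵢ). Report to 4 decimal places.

Poor units: 100, 110, 120, 200, 230 (q = 5 of N = 11).
Log shortfalls: ln(320/100) = 1.1632; ln(320/110) = 1.0678; ln(320/120) = 0.9808; ln(320/200) = 0.4700; ln(320/230) = 0.3302.
W = 4.012066 / 11 = 0.3647.

0.3647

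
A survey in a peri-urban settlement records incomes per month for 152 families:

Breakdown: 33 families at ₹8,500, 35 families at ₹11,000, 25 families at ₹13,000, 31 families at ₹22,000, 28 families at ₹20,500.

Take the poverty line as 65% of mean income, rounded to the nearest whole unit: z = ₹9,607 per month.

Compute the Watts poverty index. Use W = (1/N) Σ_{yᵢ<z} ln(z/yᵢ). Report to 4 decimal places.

0.0266

Below z: 33×₹8,500 (q = 33 of N = 152).
ln(z/y) terms: ln(9607/8500) = 0.1224 (×33).
W = 4.040053 / 152 = 0.0266.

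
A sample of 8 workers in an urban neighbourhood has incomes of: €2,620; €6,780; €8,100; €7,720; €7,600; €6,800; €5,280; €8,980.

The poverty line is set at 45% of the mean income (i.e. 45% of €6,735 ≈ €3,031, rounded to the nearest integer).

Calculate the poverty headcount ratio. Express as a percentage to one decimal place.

12.5%

1 of the 8 workers have income below €3,031.
H = 1/8 = 12.5%.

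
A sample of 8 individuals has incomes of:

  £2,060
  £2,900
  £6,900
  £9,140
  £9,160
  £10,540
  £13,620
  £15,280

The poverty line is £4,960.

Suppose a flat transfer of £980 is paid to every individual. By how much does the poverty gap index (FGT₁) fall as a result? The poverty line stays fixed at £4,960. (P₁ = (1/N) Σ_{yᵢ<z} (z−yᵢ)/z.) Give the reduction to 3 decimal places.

Before: below the line — £2,060, £2,900; poverty gap index (FGT₁) = 0.12500.
After the £980 transfer: below the line — £3,040, £3,880; poverty gap index (FGT₁) = 0.07560.
Reduction = 0.12500 − 0.07560 = 0.049.

0.049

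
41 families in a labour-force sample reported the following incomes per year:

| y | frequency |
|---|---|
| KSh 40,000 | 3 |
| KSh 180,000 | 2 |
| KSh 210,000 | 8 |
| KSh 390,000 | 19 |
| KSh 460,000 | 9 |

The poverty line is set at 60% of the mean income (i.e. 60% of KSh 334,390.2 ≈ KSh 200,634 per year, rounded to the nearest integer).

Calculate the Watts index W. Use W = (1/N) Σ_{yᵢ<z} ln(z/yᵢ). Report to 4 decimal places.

Below the line: 3×KSh 40,000, 2×KSh 180,000 (q = 5 of N = 41).
Log shortfalls: ln(200634/40000) = 1.6126 (×3); ln(200634/180000) = 0.1085 (×2).
W = 5.054860 / 41 = 0.1233.

0.1233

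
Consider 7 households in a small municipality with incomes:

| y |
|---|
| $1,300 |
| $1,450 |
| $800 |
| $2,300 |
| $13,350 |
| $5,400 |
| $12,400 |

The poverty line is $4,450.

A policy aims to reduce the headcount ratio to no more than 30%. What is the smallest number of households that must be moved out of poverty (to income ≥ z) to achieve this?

4 of the 7 households are poor, so H = 4/7 = 0.571.
A headcount ratio of at most 30% allows at most ⌊0.30 × 7⌋ = 2 poor households.
So at least 4 − 2 = 2 must be lifted.

2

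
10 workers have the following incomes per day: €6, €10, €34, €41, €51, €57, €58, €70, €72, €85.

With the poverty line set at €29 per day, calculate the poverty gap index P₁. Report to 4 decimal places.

0.1448

Poor units: €6, €10 (q = 2 of N = 10).
Normalized shortfalls: (29−6)/29 = 0.7931; (29−10)/29 = 0.6552.
Sum of shortfalls = 1.448276; P₁ averages over all N: 1.448276 / 10 = 0.1448.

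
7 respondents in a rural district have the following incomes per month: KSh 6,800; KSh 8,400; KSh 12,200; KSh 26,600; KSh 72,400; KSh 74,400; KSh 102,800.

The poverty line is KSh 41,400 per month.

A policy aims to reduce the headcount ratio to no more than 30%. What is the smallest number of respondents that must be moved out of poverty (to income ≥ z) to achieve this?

2

Currently q = 4 of N = 7 are below the line (H = 0.571).
A headcount ratio of at most 30% allows at most ⌊0.30 × 7⌋ = 2 poor respondents.
So at least 4 − 2 = 2 must be lifted.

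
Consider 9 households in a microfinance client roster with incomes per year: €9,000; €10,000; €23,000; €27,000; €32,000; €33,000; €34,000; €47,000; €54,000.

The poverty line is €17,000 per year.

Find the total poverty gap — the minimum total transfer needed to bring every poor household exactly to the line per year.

Below the line: €9,000, €10,000 (q = 2 of N = 9).
Individual gaps: 17000−9000 = 8000; 17000−10000 = 7000.
Aggregate gap = €15,000.

€15,000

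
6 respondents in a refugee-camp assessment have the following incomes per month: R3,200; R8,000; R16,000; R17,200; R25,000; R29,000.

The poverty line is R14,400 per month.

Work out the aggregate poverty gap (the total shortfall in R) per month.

R17,600

Below z: R3,200, R8,000 (q = 2 of N = 6).
Individual gaps: 14400−3200 = 11200; 14400−8000 = 6400.
Aggregate gap = R17,600.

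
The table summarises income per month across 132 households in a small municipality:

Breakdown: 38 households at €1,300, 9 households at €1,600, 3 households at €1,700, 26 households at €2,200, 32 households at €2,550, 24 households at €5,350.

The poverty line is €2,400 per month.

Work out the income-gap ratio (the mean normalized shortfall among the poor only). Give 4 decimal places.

Below z: 38×€1,300, 9×€1,600, 3×€1,700, 26×€2,200 (q = 76 of N = 132).
Shortfall ratios (z−y)/z: 0.4583 (×38), 0.3333 (×9), 0.2917 (×3), 0.0833 (×26); sum = 23.458333.
The income-gap ratio divides by q (the poor only): 23.458333 / 76 = 0.3087.

0.3087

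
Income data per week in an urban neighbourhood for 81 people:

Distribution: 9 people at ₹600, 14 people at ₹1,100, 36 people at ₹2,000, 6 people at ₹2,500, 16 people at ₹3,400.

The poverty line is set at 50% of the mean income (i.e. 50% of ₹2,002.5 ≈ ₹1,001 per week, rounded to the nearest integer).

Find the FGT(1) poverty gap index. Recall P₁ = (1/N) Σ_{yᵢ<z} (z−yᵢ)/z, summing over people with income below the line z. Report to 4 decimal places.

Below the line: 9×₹600 (q = 9 of N = 81).
Relative gaps: (1001−600)/1001 = 0.4006 (×9).
Sum of shortfalls = 3.605395; P₁ averages over all N: 3.605395 / 81 = 0.0445.

0.0445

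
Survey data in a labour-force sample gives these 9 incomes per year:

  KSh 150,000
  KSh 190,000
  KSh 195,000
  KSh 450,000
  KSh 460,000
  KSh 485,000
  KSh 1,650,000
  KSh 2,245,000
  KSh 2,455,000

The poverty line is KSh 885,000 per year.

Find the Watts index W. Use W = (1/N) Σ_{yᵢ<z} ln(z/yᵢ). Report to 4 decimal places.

0.7509

Incomes under z: KSh 150,000, KSh 190,000, KSh 195,000, KSh 450,000, KSh 460,000, KSh 485,000 (q = 6 of N = 9).
Log shortfalls: ln(885000/150000) = 1.7750; ln(885000/190000) = 1.5386; ln(885000/195000) = 1.5126; ln(885000/450000) = 0.6763; ln(885000/460000) = 0.6544; ln(885000/485000) = 0.6014.
W = 6.758244 / 9 = 0.7509.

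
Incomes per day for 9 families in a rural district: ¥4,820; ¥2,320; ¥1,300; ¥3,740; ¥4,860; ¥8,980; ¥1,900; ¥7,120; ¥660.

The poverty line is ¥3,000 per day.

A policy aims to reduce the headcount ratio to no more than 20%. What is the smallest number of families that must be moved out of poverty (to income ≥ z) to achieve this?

3

4 of the 9 families are poor, so H = 4/9 = 0.444.
A headcount ratio of at most 20% allows at most ⌊0.20 × 9⌋ = 1 poor families.
So at least 4 − 1 = 3 must be lifted.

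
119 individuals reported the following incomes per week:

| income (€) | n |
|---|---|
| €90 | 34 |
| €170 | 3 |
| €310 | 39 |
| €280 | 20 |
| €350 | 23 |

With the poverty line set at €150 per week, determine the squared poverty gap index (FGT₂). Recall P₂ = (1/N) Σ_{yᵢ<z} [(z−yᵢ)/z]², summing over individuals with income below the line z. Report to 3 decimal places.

Below z: 34×€90 (q = 34 of N = 119).
Normalized shortfalls: (150−90)/150 = 0.4000 (×34).
Squared: 0.1600 (×34).
Sum = 5.440000; P₂ = 5.440000 / 119 = 0.046.

0.046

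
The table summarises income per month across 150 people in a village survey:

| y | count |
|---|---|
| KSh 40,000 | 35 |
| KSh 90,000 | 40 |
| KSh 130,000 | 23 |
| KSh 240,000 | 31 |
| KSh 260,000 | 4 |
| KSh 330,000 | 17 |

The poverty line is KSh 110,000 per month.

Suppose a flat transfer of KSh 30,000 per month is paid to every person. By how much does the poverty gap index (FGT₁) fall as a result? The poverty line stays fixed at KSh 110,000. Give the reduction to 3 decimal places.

Before: below the line — 35×KSh 40,000, 40×KSh 90,000; poverty gap index (FGT₁) = 0.19697.
After the KSh 30,000 transfer: below the line — 35×KSh 70,000; poverty gap index (FGT₁) = 0.08485.
Reduction = 0.19697 − 0.08485 = 0.112.

0.112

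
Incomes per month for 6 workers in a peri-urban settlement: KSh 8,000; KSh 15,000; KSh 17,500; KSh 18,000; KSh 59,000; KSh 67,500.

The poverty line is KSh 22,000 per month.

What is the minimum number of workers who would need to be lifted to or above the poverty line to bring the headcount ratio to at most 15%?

4

Currently q = 4 of N = 6 are below the line (H = 0.667).
A headcount ratio of at most 15% allows at most ⌊0.15 × 6⌋ = 0 poor workers.
So at least 4 − 0 = 4 must be lifted.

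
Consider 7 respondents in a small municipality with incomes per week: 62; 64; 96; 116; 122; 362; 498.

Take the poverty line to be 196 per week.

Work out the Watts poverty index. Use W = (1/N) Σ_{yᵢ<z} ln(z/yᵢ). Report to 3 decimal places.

0.569

Poor units: 62, 64, 96, 116, 122 (q = 5 of N = 7).
ln(z/y) terms: ln(196/62) = 1.1510; ln(196/64) = 1.1192; ln(196/96) = 0.7138; ln(196/116) = 0.5245; ln(196/122) = 0.4741.
W = 3.982596 / 7 = 0.569.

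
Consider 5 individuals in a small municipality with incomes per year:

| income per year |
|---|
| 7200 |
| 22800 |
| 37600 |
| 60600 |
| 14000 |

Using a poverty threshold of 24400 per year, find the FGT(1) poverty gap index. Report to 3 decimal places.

0.239

Poor units: 7200, 14000, 22800 (q = 3 of N = 5).
Shortfall ratios: (24400−7200)/24400 = 0.7049; (24400−14000)/24400 = 0.4262; (24400−22800)/24400 = 0.0656.
Σ = 1.196721. Dividing by the full population N = 5 gives P₁ = 0.239.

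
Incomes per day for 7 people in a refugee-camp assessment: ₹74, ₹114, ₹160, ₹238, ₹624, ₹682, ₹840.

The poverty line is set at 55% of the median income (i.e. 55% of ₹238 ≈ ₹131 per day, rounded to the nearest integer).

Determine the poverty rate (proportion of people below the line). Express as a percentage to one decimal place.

28.6%

2 of the 7 people have income below ₹131.
H = 2/7 = 28.6%.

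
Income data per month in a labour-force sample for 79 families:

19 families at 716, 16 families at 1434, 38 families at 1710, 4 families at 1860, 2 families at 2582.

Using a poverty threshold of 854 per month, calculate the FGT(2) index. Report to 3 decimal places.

Below z: 19×716 (q = 19 of N = 79).
Shortfall ratios: (854−716)/854 = 0.1616 (×19).
Squared: 0.0261 (×19).
Sum = 0.496131; P₂ = 0.496131 / 79 = 0.006.

0.006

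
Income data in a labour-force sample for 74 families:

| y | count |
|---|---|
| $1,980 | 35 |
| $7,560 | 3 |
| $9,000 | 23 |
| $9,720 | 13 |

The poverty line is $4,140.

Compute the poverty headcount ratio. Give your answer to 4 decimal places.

35 of the 74 families have income below $4,140.
H = 35/74 = 0.4730.

0.4730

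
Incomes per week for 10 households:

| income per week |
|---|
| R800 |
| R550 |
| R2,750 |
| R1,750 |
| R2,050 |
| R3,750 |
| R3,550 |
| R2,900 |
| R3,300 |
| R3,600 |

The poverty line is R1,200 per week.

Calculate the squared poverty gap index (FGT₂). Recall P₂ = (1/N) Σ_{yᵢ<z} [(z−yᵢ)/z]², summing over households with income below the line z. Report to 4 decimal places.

0.0405

Below the line: R550, R800 (q = 2 of N = 10).
Normalized shortfalls: (1200−550)/1200 = 0.5417; (1200−800)/1200 = 0.3333.
Squared: 0.2934; 0.1111.
Sum = 0.404514; P₂ = 0.404514 / 10 = 0.0405.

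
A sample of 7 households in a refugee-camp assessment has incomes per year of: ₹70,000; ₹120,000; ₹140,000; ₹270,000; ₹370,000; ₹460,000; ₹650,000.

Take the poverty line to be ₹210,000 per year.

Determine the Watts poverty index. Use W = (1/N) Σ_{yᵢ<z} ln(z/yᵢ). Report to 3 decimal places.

0.295

Below the line: ₹70,000, ₹120,000, ₹140,000 (q = 3 of N = 7).
Log gaps: ln(210000/70000) = 1.0986; ln(210000/120000) = 0.5596; ln(210000/140000) = 0.4055.
W = 2.063693 / 7 = 0.295.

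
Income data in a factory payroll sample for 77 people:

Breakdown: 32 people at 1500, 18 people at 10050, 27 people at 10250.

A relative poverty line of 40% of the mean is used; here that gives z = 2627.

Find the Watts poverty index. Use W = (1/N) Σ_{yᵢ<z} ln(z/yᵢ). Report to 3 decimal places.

Below z: 32×1500 (q = 32 of N = 77).
Log shortfalls: ln(2627/1500) = 0.5604 (×32).
W = 17.932077 / 77 = 0.233.

0.233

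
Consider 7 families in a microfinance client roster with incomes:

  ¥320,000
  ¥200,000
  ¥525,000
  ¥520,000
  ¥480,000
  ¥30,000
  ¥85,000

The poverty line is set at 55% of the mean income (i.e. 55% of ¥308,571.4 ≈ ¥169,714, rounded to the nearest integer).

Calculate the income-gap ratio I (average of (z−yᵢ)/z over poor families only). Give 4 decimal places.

Below the line: ¥30,000, ¥85,000 (q = 2 of N = 7).
Relative gaps: 0.8232, 0.4992; sum = 1.322389.
The income-gap ratio divides by q (the poor only): 1.322389 / 2 = 0.6612.

0.6612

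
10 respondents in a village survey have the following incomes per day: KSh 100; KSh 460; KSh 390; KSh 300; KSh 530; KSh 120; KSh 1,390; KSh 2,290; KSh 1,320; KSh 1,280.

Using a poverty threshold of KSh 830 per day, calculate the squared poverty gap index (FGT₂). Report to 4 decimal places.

0.2523

Poor units: KSh 100, KSh 120, KSh 300, KSh 390, KSh 460, KSh 530 (q = 6 of N = 10).
Shortfall ratios: (830−100)/830 = 0.8795; (830−120)/830 = 0.8554; (830−300)/830 = 0.6386; (830−390)/830 = 0.5301; (830−460)/830 = 0.4458; (830−530)/830 = 0.3614.
Squared: 0.7736; 0.7317; 0.4078; 0.2810; 0.1987; 0.1306.
Sum = 2.523443; P₂ = 2.523443 / 10 = 0.2523.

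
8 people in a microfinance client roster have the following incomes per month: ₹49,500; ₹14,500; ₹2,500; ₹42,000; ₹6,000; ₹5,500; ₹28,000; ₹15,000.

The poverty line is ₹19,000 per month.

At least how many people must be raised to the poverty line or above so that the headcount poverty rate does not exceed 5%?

Currently q = 5 of N = 8 are below the line (H = 0.625).
A headcount ratio of at most 5% allows at most ⌊0.05 × 8⌋ = 0 poor people.
So at least 5 − 0 = 5 must be lifted.

5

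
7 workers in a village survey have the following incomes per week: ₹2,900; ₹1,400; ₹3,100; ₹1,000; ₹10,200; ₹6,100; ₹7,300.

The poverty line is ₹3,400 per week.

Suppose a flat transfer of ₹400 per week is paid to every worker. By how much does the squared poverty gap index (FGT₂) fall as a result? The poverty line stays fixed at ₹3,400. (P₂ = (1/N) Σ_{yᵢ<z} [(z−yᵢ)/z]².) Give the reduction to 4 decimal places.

0.0436

Before: below the line — ₹1,000, ₹1,400, ₹2,900, ₹3,100; squared poverty gap index (FGT₂) = 0.124815.
After the ₹400 transfer: below the line — ₹1,400, ₹1,800, ₹3,300; squared poverty gap index (FGT₂) = 0.081191.
Reduction = 0.124815 − 0.081191 = 0.0436.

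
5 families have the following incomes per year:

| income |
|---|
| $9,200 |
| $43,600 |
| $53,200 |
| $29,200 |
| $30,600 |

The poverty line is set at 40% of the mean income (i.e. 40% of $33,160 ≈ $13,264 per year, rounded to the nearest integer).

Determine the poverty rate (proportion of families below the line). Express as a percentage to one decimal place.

20.0%

1 of the 5 families have income below $13,264.
H = 1/5 = 20.0%.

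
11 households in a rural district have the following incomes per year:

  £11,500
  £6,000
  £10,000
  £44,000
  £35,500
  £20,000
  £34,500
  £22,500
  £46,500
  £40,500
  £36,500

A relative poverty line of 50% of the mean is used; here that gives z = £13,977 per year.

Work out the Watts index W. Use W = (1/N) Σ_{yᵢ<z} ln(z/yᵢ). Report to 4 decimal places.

Incomes under z: £6,000, £10,000, £11,500 (q = 3 of N = 11).
Log shortfalls: ln(13977/6000) = 0.8457; ln(13977/10000) = 0.3348; ln(13977/11500) = 0.1951.
W = 1.375548 / 11 = 0.1250.

0.1250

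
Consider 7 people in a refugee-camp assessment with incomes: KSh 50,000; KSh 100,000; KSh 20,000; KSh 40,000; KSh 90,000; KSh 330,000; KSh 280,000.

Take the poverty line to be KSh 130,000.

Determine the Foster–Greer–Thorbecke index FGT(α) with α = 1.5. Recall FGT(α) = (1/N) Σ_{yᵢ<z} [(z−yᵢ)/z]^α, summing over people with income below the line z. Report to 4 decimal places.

0.3027

Below z: KSh 20,000, KSh 40,000, KSh 50,000, KSh 90,000, KSh 100,000 (q = 5 of N = 7).
Normalized shortfalls: (130000−20000)/130000 = 0.8462; (130000−40000)/130000 = 0.6923; (130000−50000)/130000 = 0.6154; (130000−90000)/130000 = 0.3077; (130000−100000)/130000 = 0.2308.
Raised to α = 1.5: 0.77835; 0.57603; 0.48275; 0.17068; 0.11086.
Sum = 2.118665; FGT(1.5) = 2.118665 / 7 = 0.3027.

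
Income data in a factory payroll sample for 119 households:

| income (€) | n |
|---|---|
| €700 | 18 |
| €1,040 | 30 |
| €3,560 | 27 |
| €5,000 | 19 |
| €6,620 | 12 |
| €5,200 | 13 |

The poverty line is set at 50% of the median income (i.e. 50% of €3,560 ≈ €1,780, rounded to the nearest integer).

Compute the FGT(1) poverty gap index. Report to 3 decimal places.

0.197

Below the line: 18×€700, 30×€1,040 (q = 48 of N = 119).
Relative gaps: (1780−700)/1780 = 0.6067 (×18); (1780−1040)/1780 = 0.4157 (×30).
Sum of shortfalls = 23.393258; P₁ averages over all N: 23.393258 / 119 = 0.197.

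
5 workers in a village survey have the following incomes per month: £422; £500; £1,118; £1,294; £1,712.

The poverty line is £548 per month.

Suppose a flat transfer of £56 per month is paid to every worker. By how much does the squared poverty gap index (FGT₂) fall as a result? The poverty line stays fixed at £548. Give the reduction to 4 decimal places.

Before: below the line — £422, £500; squared poverty gap index (FGT₂) = 0.012108.
After the £56 transfer: below the line — £478; squared poverty gap index (FGT₂) = 0.003263.
Reduction = 0.012108 − 0.003263 = 0.0088.

0.0088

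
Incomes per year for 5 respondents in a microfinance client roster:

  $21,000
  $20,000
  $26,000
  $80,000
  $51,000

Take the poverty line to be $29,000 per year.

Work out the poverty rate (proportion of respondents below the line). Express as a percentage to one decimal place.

3 of the 5 respondents have income below $29,000.
H = 3/5 = 60.0%.

60.0%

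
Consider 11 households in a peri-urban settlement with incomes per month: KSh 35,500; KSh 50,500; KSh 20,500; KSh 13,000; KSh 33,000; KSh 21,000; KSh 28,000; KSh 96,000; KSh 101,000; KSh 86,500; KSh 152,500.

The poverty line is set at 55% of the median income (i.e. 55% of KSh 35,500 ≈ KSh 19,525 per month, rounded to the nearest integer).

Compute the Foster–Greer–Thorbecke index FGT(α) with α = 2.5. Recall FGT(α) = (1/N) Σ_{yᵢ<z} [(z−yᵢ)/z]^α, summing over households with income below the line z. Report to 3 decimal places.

Below the line: KSh 13,000 (q = 1 of N = 11).
Shortfall ratios: (19525−13000)/19525 = 0.3342.
Raised to α = 2.5: 0.06456.
Sum = 0.064562; FGT(2.5) = 0.064562 / 11 = 0.006.

0.006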